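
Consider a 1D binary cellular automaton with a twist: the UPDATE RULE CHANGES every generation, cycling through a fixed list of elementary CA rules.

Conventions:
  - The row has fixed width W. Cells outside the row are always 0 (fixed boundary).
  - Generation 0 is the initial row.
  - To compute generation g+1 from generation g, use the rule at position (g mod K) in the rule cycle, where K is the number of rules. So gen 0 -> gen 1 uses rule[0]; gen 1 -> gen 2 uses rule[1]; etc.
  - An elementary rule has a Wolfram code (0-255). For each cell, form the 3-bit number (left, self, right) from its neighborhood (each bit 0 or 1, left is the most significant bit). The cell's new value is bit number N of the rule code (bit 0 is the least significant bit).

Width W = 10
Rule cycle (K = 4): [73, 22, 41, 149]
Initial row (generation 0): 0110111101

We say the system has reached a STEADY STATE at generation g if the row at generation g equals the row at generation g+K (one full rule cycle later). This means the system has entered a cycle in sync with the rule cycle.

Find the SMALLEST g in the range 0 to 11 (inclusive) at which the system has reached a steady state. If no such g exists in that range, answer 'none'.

Answer: 9

Derivation:
Gen 0: 0110111101
Gen 1 (rule 73): 0110100100
Gen 2 (rule 22): 1000111110
Gen 3 (rule 41): 0010100000
Gen 4 (rule 149): 1010111111
Gen 5 (rule 73): 0000100001
Gen 6 (rule 22): 0001110011
Gen 7 (rule 41): 1101000010
Gen 8 (rule 149): 0001111011
Gen 9 (rule 73): 1101001011
Gen 10 (rule 22): 0001111000
Gen 11 (rule 41): 1101000011
Gen 12 (rule 149): 0001111000
Gen 13 (rule 73): 1101001011
Gen 14 (rule 22): 0001111000
Gen 15 (rule 41): 1101000011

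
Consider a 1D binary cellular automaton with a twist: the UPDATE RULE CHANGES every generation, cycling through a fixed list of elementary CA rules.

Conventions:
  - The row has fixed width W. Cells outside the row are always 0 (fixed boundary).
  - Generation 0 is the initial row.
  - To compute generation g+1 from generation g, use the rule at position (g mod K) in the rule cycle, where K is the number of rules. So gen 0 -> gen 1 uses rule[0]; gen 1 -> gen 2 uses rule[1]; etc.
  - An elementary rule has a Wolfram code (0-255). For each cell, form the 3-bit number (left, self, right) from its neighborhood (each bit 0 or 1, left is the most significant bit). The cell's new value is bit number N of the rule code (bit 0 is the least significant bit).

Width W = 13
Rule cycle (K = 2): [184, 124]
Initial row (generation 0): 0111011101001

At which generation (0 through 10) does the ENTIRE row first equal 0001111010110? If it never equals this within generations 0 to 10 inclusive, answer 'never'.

Answer: 7

Derivation:
Gen 0: 0111011101001
Gen 1 (rule 184): 0110111010100
Gen 2 (rule 124): 0111101111110
Gen 3 (rule 184): 0111011111101
Gen 4 (rule 124): 0101110000111
Gen 5 (rule 184): 0011101000110
Gen 6 (rule 124): 0010111100111
Gen 7 (rule 184): 0001111010110
Gen 8 (rule 124): 0001001111111
Gen 9 (rule 184): 0000101111110
Gen 10 (rule 124): 0000111000011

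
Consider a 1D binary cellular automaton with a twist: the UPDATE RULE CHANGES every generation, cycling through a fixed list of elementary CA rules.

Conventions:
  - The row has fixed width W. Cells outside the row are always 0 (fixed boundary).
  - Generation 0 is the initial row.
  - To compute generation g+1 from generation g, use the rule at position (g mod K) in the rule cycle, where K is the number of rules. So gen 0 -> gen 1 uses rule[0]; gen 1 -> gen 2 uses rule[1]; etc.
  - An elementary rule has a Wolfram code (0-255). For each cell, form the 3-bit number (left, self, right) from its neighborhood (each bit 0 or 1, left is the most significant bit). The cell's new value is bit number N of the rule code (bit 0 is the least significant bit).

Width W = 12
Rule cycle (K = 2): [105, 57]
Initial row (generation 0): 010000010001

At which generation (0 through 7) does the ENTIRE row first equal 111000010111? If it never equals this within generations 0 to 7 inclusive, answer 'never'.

Answer: 7

Derivation:
Gen 0: 010000010001
Gen 1 (rule 105): 000111000100
Gen 2 (rule 57): 110100110011
Gen 3 (rule 105): 111000110011
Gen 4 (rule 57): 100110101010
Gen 5 (rule 105): 000111010100
Gen 6 (rule 57): 110100101011
Gen 7 (rule 105): 111000010111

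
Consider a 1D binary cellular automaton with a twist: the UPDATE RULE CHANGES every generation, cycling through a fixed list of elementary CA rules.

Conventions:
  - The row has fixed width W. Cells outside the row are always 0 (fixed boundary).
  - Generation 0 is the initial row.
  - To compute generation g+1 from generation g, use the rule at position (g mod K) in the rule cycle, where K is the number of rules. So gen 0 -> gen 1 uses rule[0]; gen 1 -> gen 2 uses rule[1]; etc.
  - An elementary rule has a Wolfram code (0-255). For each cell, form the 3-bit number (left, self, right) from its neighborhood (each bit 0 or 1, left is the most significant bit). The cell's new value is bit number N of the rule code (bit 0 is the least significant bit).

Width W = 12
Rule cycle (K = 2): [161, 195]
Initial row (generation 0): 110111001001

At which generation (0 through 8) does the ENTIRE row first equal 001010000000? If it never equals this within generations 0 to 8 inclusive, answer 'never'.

Answer: 1

Derivation:
Gen 0: 110111001001
Gen 1 (rule 161): 001010000000
Gen 2 (rule 195): 110000111111
Gen 3 (rule 161): 000110011110
Gen 4 (rule 195): 111010101110
Gen 5 (rule 161): 010101010100
Gen 6 (rule 195): 100000000001
Gen 7 (rule 161): 001111111100
Gen 8 (rule 195): 110111111101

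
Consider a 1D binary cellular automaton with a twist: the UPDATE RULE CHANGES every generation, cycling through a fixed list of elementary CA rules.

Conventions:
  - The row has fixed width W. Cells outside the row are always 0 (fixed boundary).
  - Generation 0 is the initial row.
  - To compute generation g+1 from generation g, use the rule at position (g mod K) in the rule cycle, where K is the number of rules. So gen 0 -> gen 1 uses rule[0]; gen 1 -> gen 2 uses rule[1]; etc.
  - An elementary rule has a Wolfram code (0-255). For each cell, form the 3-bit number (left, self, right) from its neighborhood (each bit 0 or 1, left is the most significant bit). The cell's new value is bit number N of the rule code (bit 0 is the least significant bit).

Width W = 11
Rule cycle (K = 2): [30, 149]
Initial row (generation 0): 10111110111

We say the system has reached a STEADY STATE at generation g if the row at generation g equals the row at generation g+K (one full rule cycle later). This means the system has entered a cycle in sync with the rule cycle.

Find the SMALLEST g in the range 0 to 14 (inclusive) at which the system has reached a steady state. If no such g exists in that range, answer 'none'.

Answer: 0

Derivation:
Gen 0: 10111110111
Gen 1 (rule 30): 10100000100
Gen 2 (rule 149): 10111110111
Gen 3 (rule 30): 10100000100
Gen 4 (rule 149): 10111110111
Gen 5 (rule 30): 10100000100
Gen 6 (rule 149): 10111110111
Gen 7 (rule 30): 10100000100
Gen 8 (rule 149): 10111110111
Gen 9 (rule 30): 10100000100
Gen 10 (rule 149): 10111110111
Gen 11 (rule 30): 10100000100
Gen 12 (rule 149): 10111110111
Gen 13 (rule 30): 10100000100
Gen 14 (rule 149): 10111110111
Gen 15 (rule 30): 10100000100
Gen 16 (rule 149): 10111110111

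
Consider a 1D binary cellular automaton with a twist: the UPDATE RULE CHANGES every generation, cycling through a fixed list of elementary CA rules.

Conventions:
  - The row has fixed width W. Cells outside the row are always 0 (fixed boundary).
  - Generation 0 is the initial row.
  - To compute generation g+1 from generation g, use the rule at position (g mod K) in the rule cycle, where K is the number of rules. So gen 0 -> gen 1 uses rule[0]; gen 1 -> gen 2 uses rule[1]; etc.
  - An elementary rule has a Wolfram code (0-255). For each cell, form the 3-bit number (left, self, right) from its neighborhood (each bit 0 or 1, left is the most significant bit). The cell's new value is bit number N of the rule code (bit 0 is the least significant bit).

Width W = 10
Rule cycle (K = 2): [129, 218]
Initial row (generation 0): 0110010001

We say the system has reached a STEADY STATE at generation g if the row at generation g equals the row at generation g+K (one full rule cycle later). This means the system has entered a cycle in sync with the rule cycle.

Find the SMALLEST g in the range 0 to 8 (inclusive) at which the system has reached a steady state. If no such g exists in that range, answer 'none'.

Gen 0: 0110010001
Gen 1 (rule 129): 0000000100
Gen 2 (rule 218): 0000001010
Gen 3 (rule 129): 1111100000
Gen 4 (rule 218): 1111110000
Gen 5 (rule 129): 0111100111
Gen 6 (rule 218): 1111111111
Gen 7 (rule 129): 0111111110
Gen 8 (rule 218): 1111111111
Gen 9 (rule 129): 0111111110
Gen 10 (rule 218): 1111111111

Answer: 6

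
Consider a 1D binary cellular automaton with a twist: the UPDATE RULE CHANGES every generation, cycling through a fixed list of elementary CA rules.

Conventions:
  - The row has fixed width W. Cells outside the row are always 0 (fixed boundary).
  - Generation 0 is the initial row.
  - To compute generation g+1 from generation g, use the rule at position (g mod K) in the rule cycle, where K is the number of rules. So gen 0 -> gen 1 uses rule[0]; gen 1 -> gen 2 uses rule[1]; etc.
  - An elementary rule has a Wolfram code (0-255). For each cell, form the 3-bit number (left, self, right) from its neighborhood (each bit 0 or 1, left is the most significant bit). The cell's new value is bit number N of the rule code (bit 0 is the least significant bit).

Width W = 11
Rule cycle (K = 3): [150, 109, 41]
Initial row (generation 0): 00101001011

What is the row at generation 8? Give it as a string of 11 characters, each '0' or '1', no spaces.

Gen 0: 00101001011
Gen 1 (rule 150): 01101111000
Gen 2 (rule 109): 01111001011
Gen 3 (rule 41): 01000000110
Gen 4 (rule 150): 11100001001
Gen 5 (rule 109): 10101101001
Gen 6 (rule 41): 01011010000
Gen 7 (rule 150): 11000011000
Gen 8 (rule 109): 11011011011

Answer: 11011011011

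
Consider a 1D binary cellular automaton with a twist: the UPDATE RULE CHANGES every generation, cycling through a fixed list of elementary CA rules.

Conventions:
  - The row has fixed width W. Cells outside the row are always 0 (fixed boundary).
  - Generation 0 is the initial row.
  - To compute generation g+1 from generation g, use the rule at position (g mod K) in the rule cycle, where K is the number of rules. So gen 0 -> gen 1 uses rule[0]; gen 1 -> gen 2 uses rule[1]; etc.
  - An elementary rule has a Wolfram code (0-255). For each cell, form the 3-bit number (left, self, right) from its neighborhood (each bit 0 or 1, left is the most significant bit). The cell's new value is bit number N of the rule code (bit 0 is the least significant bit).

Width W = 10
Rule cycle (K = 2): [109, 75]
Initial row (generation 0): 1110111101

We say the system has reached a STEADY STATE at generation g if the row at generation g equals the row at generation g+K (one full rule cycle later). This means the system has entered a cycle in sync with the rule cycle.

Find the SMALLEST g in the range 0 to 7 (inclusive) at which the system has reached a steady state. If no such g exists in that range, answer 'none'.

Answer: none

Derivation:
Gen 0: 1110111101
Gen 1 (rule 109): 1011100111
Gen 2 (rule 75): 0010101101
Gen 3 (rule 109): 1011111111
Gen 4 (rule 75): 0010000001
Gen 5 (rule 109): 1010111101
Gen 6 (rule 75): 0000100100
Gen 7 (rule 109): 1110100101
Gen 8 (rule 75): 1010001000
Gen 9 (rule 109): 1110101011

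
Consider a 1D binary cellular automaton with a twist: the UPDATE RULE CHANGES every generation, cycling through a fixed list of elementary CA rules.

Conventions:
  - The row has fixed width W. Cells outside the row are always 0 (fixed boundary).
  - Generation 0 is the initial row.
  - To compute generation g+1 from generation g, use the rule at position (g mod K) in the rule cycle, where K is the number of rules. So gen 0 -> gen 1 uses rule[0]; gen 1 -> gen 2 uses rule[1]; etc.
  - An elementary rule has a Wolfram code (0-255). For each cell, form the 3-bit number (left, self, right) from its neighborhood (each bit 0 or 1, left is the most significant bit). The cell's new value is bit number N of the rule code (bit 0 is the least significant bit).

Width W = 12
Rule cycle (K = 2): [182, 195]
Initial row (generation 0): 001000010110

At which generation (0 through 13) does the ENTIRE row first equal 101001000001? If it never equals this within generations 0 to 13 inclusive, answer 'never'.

Gen 0: 001000010110
Gen 1 (rule 182): 011100111001
Gen 2 (rule 195): 101101011010
Gen 3 (rule 182): 110011100111
Gen 4 (rule 195): 010101101011
Gen 5 (rule 182): 111110011100
Gen 6 (rule 195): 011110101101
Gen 7 (rule 182): 101101110011
Gen 8 (rule 195): 000100110101
Gen 9 (rule 182): 001111001111
Gen 10 (rule 195): 110111010111
Gen 11 (rule 182): 001010111010
Gen 12 (rule 195): 110000011000
Gen 13 (rule 182): 001000100100

Answer: never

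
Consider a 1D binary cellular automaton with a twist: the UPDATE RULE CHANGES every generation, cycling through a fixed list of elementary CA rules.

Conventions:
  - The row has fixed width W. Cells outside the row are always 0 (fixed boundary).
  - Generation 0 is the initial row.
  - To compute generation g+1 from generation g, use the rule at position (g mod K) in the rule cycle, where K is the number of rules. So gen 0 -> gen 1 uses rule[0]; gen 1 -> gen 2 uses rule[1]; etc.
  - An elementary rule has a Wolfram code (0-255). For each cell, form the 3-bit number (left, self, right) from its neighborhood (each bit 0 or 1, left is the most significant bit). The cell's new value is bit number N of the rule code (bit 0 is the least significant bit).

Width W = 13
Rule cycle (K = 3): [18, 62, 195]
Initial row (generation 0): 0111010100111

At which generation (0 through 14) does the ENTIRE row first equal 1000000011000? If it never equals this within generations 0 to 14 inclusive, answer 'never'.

Answer: 1

Derivation:
Gen 0: 0111010100111
Gen 1 (rule 18): 1000000011000
Gen 2 (rule 62): 1100000110100
Gen 3 (rule 195): 0101111010001
Gen 4 (rule 18): 1000000001010
Gen 5 (rule 62): 1100000011111
Gen 6 (rule 195): 0101111101111
Gen 7 (rule 18): 1000000000000
Gen 8 (rule 62): 1100000000000
Gen 9 (rule 195): 0101111111111
Gen 10 (rule 18): 1000000000000
Gen 11 (rule 62): 1100000000000
Gen 12 (rule 195): 0101111111111
Gen 13 (rule 18): 1000000000000
Gen 14 (rule 62): 1100000000000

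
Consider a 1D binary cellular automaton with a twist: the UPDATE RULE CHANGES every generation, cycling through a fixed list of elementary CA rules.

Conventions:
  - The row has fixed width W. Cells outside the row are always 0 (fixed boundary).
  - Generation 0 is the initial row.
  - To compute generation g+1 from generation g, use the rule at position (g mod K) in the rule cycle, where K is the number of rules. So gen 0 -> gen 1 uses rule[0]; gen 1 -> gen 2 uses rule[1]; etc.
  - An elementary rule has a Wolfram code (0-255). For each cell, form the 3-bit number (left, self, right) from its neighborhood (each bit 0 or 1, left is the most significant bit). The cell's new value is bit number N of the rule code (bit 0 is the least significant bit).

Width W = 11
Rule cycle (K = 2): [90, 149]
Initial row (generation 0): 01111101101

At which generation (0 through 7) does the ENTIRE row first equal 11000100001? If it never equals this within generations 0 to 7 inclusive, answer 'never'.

Answer: never

Derivation:
Gen 0: 01111101101
Gen 1 (rule 90): 11000101100
Gen 2 (rule 149): 00110100011
Gen 3 (rule 90): 01110010111
Gen 4 (rule 149): 00101010010
Gen 5 (rule 90): 01000001101
Gen 6 (rule 149): 01111100001
Gen 7 (rule 90): 11000110010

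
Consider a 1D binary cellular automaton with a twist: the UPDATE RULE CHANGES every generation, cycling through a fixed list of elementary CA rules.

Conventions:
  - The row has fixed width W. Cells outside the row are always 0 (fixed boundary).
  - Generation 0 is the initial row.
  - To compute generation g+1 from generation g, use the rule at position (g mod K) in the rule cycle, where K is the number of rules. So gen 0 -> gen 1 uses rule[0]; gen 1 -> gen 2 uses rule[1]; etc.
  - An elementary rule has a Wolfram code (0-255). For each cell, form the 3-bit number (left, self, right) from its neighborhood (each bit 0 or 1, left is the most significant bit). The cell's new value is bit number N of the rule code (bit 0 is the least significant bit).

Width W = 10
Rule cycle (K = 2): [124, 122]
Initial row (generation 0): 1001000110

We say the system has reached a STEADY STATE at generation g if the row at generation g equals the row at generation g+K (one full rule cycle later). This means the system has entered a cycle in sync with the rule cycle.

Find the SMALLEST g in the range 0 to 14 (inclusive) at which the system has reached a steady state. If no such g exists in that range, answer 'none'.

Answer: none

Derivation:
Gen 0: 1001000110
Gen 1 (rule 124): 1101100111
Gen 2 (rule 122): 1111111101
Gen 3 (rule 124): 1000000111
Gen 4 (rule 122): 0100001101
Gen 5 (rule 124): 0110001111
Gen 6 (rule 122): 1111011001
Gen 7 (rule 124): 1001111101
Gen 8 (rule 122): 0111000110
Gen 9 (rule 124): 0101100111
Gen 10 (rule 122): 1011111101
Gen 11 (rule 124): 1110000111
Gen 12 (rule 122): 1011001101
Gen 13 (rule 124): 1111101111
Gen 14 (rule 122): 1000111001
Gen 15 (rule 124): 1100101101
Gen 16 (rule 122): 1111011110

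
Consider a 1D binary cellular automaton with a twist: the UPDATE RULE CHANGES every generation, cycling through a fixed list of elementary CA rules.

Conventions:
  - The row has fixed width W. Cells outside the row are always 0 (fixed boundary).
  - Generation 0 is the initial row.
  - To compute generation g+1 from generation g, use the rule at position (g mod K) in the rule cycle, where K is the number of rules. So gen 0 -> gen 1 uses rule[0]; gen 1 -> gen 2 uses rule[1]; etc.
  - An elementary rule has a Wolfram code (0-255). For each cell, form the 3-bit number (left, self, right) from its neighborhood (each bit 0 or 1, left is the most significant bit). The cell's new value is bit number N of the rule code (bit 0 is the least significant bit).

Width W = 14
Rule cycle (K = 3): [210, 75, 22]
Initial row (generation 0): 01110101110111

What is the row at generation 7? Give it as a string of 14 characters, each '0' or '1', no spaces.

Answer: 00101000000000

Derivation:
Gen 0: 01110101110111
Gen 1 (rule 210): 10110000110011
Gen 2 (rule 75): 00110111110111
Gen 3 (rule 22): 01000000000000
Gen 4 (rule 210): 10100000000000
Gen 5 (rule 75): 00001111111111
Gen 6 (rule 22): 00010000000000
Gen 7 (rule 210): 00101000000000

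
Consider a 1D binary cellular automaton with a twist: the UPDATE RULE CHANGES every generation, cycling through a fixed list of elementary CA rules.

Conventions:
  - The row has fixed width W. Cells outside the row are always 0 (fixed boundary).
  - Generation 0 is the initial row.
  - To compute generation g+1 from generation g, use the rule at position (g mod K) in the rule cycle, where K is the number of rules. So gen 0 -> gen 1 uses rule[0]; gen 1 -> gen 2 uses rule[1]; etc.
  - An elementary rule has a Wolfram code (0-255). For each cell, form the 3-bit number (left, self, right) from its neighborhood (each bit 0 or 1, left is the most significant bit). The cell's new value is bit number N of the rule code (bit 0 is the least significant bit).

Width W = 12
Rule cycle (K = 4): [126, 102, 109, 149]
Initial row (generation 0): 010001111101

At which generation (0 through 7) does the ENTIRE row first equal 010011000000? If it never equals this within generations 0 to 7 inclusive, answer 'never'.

Answer: never

Derivation:
Gen 0: 010001111101
Gen 1 (rule 126): 111011000111
Gen 2 (rule 102): 001101001001
Gen 3 (rule 109): 101111001001
Gen 4 (rule 149): 100110101101
Gen 5 (rule 126): 111111111111
Gen 6 (rule 102): 000000000001
Gen 7 (rule 109): 111111111101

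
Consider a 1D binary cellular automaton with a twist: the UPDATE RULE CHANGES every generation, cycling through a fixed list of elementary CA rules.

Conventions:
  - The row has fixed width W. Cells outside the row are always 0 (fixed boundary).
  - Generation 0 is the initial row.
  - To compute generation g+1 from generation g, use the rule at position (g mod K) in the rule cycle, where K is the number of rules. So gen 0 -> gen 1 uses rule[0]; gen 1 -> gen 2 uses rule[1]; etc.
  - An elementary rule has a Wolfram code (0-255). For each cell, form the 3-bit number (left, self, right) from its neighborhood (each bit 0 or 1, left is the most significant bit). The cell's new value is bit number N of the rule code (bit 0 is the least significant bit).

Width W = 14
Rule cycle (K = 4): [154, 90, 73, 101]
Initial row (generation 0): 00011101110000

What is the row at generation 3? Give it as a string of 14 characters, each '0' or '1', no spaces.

Answer: 01101000100001

Derivation:
Gen 0: 00011101110000
Gen 1 (rule 154): 00111001101000
Gen 2 (rule 90): 01101111100100
Gen 3 (rule 73): 01101000100001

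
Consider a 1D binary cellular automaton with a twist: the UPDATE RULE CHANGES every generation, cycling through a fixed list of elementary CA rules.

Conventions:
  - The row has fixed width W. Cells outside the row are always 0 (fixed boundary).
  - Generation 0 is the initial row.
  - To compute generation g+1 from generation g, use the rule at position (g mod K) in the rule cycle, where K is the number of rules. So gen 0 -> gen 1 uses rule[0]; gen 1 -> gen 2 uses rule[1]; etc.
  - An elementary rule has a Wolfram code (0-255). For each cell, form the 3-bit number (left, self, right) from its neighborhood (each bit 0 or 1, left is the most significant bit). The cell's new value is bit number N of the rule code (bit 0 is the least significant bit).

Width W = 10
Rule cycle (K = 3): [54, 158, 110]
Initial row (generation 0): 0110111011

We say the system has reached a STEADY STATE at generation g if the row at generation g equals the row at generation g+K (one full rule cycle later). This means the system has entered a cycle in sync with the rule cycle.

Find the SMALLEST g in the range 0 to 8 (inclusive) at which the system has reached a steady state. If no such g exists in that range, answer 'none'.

Answer: none

Derivation:
Gen 0: 0110111011
Gen 1 (rule 54): 1001000100
Gen 2 (rule 158): 1111101110
Gen 3 (rule 110): 1000111010
Gen 4 (rule 54): 1101000111
Gen 5 (rule 158): 1001101110
Gen 6 (rule 110): 1011111010
Gen 7 (rule 54): 1100000111
Gen 8 (rule 158): 1010001110
Gen 9 (rule 110): 1110011010
Gen 10 (rule 54): 0001100111
Gen 11 (rule 158): 0011011110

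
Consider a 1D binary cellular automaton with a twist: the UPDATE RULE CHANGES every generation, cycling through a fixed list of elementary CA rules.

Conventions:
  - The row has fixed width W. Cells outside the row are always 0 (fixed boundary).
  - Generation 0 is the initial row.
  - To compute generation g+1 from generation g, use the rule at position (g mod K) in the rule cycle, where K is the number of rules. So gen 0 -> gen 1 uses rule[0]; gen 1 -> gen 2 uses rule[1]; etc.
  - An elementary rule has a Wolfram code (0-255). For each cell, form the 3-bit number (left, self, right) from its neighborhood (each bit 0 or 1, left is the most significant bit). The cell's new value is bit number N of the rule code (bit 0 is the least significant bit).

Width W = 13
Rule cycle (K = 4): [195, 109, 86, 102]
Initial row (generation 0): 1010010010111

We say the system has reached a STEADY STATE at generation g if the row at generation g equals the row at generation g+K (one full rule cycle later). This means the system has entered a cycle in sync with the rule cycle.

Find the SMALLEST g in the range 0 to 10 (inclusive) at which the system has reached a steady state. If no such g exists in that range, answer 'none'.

Gen 0: 1010010010111
Gen 1 (rule 195): 0000100100011
Gen 2 (rule 109): 1110100101011
Gen 3 (rule 86): 0010111101001
Gen 4 (rule 102): 0111000111011
Gen 5 (rule 195): 1011011011001
Gen 6 (rule 109): 1111111111001
Gen 7 (rule 86): 0000000001111
Gen 8 (rule 102): 0000000010001
Gen 9 (rule 195): 1111111100110
Gen 10 (rule 109): 1000000100110
Gen 11 (rule 86): 1100001111011
Gen 12 (rule 102): 0100010001101
Gen 13 (rule 195): 1001100110100
Gen 14 (rule 109): 1001100111101

Answer: none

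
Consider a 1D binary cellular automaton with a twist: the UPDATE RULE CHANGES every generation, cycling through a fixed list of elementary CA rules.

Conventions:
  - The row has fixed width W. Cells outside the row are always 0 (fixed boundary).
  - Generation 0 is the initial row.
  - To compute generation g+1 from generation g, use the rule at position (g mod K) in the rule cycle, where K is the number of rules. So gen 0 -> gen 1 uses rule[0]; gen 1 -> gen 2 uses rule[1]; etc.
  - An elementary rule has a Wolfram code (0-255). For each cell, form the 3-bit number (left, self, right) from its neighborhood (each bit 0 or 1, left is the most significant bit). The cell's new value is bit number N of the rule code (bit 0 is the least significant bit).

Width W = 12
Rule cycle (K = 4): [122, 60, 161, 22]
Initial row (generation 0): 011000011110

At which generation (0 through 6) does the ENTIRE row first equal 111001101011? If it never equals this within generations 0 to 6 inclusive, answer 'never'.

Gen 0: 011000011110
Gen 1 (rule 122): 111100110011
Gen 2 (rule 60): 100010101010
Gen 3 (rule 161): 001001010100
Gen 4 (rule 22): 011111010110
Gen 5 (rule 122): 110001101111
Gen 6 (rule 60): 101001011000

Answer: never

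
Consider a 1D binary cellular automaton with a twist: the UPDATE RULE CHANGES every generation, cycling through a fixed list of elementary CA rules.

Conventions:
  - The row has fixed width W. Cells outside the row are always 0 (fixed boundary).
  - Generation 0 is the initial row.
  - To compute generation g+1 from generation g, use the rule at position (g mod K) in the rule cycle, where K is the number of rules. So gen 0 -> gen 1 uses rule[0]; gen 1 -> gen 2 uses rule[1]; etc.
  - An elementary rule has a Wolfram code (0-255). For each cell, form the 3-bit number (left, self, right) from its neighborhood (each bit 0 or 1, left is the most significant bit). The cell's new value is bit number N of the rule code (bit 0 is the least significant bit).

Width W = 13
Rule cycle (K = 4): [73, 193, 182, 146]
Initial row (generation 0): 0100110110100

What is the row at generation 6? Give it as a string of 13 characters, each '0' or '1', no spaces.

Answer: 1000001110001

Derivation:
Gen 0: 0100110110100
Gen 1 (rule 73): 0000110110001
Gen 2 (rule 193): 1110010010100
Gen 3 (rule 182): 0101111111110
Gen 4 (rule 146): 1000111111101
Gen 5 (rule 73): 0010100000100
Gen 6 (rule 193): 1000001110001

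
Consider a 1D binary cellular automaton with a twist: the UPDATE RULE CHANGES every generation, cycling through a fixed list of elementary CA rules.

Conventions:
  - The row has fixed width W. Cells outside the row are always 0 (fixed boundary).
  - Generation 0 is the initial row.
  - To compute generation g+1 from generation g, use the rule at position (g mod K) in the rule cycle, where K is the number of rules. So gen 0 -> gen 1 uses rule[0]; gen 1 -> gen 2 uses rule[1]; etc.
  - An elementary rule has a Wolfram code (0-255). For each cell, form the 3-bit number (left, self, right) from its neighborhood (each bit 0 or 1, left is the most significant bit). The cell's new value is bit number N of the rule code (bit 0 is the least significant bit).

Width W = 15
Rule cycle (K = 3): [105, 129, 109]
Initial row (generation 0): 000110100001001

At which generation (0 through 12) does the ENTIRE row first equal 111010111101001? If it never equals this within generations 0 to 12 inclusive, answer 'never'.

Answer: 3

Derivation:
Gen 0: 000110100001001
Gen 1 (rule 105): 110111001100000
Gen 2 (rule 129): 000010000001111
Gen 3 (rule 109): 111010111101001
Gen 4 (rule 105): 101101100110000
Gen 5 (rule 129): 000000000000111
Gen 6 (rule 109): 111111111110101
Gen 7 (rule 105): 100000000011010
Gen 8 (rule 129): 001111111000000
Gen 9 (rule 109): 101000001011111
Gen 10 (rule 105): 010011100110001
Gen 11 (rule 129): 000001000000100
Gen 12 (rule 109): 111101011110101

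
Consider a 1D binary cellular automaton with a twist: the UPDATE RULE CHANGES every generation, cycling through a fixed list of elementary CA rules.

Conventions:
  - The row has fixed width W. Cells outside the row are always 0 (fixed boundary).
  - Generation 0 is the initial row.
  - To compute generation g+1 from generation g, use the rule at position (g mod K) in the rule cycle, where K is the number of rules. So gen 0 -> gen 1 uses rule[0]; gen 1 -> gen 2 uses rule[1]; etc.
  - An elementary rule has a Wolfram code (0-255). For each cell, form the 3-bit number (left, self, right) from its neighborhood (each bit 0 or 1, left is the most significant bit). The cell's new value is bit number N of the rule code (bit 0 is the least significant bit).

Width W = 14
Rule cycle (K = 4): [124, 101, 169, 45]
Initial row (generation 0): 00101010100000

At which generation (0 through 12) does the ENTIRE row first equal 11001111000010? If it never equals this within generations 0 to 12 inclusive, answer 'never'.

Answer: 7

Derivation:
Gen 0: 00101010100000
Gen 1 (rule 124): 00111111110000
Gen 2 (rule 101): 10000000010111
Gen 3 (rule 169): 00111111001110
Gen 4 (rule 45): 10100000001000
Gen 5 (rule 124): 11110000001100
Gen 6 (rule 101): 00010111100101
Gen 7 (rule 169): 11001111000010
Gen 8 (rule 45): 10001000011010
Gen 9 (rule 124): 11001100011111
Gen 10 (rule 101): 01000101000001
Gen 11 (rule 169): 00010010011100
Gen 12 (rule 45): 11010010010001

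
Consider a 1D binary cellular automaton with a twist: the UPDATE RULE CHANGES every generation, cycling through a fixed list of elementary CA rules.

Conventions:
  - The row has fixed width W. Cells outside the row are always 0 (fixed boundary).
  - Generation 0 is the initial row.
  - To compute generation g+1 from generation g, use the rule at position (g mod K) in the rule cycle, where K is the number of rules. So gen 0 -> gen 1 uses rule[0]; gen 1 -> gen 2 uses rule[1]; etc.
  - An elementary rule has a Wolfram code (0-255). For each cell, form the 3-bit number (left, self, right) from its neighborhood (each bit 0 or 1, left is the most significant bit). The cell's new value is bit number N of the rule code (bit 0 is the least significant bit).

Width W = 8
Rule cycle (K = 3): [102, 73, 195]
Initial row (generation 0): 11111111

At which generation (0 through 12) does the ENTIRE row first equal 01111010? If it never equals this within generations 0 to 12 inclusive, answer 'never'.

Gen 0: 11111111
Gen 1 (rule 102): 00000001
Gen 2 (rule 73): 11111100
Gen 3 (rule 195): 01111101
Gen 4 (rule 102): 10000111
Gen 5 (rule 73): 00110101
Gen 6 (rule 195): 11010000
Gen 7 (rule 102): 01110000
Gen 8 (rule 73): 01010111
Gen 9 (rule 195): 10000011
Gen 10 (rule 102): 10000101
Gen 11 (rule 73): 00110000
Gen 12 (rule 195): 11010111

Answer: never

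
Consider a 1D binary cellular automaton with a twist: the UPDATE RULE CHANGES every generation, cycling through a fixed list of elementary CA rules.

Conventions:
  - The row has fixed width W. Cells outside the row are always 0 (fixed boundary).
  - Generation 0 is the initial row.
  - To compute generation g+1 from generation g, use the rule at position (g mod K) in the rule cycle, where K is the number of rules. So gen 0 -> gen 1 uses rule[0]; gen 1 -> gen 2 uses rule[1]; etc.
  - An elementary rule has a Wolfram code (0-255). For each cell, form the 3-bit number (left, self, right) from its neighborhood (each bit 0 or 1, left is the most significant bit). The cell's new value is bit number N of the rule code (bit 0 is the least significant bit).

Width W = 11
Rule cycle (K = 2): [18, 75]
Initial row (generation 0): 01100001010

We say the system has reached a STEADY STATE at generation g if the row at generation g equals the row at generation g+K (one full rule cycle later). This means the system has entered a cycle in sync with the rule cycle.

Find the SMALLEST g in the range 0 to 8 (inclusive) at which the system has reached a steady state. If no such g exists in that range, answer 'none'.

Answer: 7

Derivation:
Gen 0: 01100001010
Gen 1 (rule 18): 10010010001
Gen 2 (rule 75): 00100100110
Gen 3 (rule 18): 01011011001
Gen 4 (rule 75): 10011011010
Gen 5 (rule 18): 01100000001
Gen 6 (rule 75): 11101111110
Gen 7 (rule 18): 00000000001
Gen 8 (rule 75): 11111111110
Gen 9 (rule 18): 00000000001
Gen 10 (rule 75): 11111111110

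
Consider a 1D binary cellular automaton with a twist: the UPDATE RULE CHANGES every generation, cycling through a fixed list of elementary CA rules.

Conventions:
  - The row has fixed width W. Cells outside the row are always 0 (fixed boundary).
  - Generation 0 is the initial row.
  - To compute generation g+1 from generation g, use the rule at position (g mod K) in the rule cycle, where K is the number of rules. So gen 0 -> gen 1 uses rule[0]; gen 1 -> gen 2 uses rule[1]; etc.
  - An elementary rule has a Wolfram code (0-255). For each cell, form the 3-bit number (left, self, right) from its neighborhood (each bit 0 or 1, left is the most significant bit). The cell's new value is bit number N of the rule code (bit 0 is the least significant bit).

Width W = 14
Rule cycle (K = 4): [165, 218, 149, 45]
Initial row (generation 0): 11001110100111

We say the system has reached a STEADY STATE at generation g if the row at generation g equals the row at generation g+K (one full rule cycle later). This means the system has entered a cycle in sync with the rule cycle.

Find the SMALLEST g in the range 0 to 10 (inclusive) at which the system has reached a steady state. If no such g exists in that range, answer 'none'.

Gen 0: 11001110100111
Gen 1 (rule 165): 00000101100010
Gen 2 (rule 218): 00001001110101
Gen 3 (rule 149): 11101100100101
Gen 4 (rule 45): 10011000100111
Gen 5 (rule 165): 10000010100010
Gen 6 (rule 218): 01000100010101
Gen 7 (rule 149): 01110111010101
Gen 8 (rule 45): 01001100111111
Gen 9 (rule 165): 01000000011110
Gen 10 (rule 218): 10100000111111
Gen 11 (rule 149): 10111110011110
Gen 12 (rule 45): 11100000010000
Gen 13 (rule 165): 01001111010111
Gen 14 (rule 218): 10111111000111

Answer: none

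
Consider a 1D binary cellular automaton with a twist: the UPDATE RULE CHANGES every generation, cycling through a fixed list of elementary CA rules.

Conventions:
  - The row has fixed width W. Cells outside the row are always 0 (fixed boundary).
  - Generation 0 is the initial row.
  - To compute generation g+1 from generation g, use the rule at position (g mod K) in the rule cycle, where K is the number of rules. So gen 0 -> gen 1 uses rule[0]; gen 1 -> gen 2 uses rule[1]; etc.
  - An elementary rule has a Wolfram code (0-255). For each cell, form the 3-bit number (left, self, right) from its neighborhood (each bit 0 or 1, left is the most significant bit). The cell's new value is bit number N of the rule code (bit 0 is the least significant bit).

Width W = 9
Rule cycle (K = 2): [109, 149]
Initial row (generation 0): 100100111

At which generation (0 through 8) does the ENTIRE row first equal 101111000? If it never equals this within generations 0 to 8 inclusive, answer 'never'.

Gen 0: 100100111
Gen 1 (rule 109): 100100101
Gen 2 (rule 149): 110110101
Gen 3 (rule 109): 111111111
Gen 4 (rule 149): 011111110
Gen 5 (rule 109): 010000010
Gen 6 (rule 149): 011111011
Gen 7 (rule 109): 010001111
Gen 8 (rule 149): 011100110

Answer: never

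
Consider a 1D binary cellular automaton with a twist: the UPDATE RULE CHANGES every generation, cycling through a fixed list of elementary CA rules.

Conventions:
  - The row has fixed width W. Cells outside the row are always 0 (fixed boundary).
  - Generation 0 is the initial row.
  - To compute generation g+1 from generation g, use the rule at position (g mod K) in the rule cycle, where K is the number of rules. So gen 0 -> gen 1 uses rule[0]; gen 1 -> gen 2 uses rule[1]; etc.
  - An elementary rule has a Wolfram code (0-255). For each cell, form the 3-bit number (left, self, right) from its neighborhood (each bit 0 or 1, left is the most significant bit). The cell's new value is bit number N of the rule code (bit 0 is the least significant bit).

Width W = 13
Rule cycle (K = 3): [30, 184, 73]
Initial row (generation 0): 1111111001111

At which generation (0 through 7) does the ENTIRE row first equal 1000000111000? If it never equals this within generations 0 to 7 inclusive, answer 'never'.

Gen 0: 1111111001111
Gen 1 (rule 30): 1000000111000
Gen 2 (rule 184): 0100000110100
Gen 3 (rule 73): 0001110110001
Gen 4 (rule 30): 0011000101011
Gen 5 (rule 184): 0010100010110
Gen 6 (rule 73): 1000001000110
Gen 7 (rule 30): 1100011101101

Answer: 1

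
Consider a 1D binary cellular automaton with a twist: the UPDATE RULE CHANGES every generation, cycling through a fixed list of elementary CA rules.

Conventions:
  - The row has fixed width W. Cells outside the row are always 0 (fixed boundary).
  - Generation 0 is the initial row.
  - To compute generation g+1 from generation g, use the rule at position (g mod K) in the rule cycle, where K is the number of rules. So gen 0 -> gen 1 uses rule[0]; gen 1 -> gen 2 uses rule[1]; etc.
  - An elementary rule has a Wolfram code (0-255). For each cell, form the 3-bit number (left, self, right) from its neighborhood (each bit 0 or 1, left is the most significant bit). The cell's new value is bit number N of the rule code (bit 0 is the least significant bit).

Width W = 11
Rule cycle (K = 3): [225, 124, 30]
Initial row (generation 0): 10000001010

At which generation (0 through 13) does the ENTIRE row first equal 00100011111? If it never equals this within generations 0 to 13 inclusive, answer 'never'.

Gen 0: 10000001010
Gen 1 (rule 225): 00111100100
Gen 2 (rule 124): 00100110110
Gen 3 (rule 30): 01111100101
Gen 4 (rule 225): 00111100010
Gen 5 (rule 124): 00100110011
Gen 6 (rule 30): 01111101110
Gen 7 (rule 225): 00111110110
Gen 8 (rule 124): 00100011111
Gen 9 (rule 30): 01110110000
Gen 10 (rule 225): 00111010111
Gen 11 (rule 124): 00101111101
Gen 12 (rule 30): 01101000001
Gen 13 (rule 225): 00110011100

Answer: 8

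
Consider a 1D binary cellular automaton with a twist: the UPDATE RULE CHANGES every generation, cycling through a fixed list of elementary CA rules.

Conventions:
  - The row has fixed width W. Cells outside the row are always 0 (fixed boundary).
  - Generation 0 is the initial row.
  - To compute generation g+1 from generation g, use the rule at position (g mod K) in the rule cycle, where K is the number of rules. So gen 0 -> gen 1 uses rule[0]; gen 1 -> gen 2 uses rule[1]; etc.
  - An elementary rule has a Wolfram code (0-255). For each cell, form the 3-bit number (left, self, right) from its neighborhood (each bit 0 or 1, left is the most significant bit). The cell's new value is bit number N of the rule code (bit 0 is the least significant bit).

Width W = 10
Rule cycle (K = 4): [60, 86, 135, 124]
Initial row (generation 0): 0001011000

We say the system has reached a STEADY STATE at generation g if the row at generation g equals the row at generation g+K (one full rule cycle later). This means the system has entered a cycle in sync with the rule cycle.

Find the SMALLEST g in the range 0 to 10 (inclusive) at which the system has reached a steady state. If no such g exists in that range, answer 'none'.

Answer: none

Derivation:
Gen 0: 0001011000
Gen 1 (rule 60): 0001110100
Gen 2 (rule 86): 0010010110
Gen 3 (rule 135): 1110110000
Gen 4 (rule 124): 1011111000
Gen 5 (rule 60): 1110000100
Gen 6 (rule 86): 0011001110
Gen 7 (rule 135): 1100010100
Gen 8 (rule 124): 1110011110
Gen 9 (rule 60): 1001010001
Gen 10 (rule 86): 1111011011
Gen 11 (rule 135): 0110000000
Gen 12 (rule 124): 0111000000
Gen 13 (rule 60): 0100100000
Gen 14 (rule 86): 1111110000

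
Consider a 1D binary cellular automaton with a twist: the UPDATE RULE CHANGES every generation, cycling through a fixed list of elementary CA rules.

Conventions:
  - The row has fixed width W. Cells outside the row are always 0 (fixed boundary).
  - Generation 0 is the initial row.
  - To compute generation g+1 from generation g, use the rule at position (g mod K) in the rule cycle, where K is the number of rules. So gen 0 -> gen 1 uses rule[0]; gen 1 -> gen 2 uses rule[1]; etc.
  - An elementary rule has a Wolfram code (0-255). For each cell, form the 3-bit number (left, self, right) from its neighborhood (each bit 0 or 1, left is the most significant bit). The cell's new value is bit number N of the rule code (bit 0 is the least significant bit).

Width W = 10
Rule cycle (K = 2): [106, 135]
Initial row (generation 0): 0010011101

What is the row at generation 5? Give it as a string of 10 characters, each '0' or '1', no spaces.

Gen 0: 0010011101
Gen 1 (rule 106): 0100110110
Gen 2 (rule 135): 1101000000
Gen 3 (rule 106): 1110000000
Gen 4 (rule 135): 0100111111
Gen 5 (rule 106): 1001100001

Answer: 1001100001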